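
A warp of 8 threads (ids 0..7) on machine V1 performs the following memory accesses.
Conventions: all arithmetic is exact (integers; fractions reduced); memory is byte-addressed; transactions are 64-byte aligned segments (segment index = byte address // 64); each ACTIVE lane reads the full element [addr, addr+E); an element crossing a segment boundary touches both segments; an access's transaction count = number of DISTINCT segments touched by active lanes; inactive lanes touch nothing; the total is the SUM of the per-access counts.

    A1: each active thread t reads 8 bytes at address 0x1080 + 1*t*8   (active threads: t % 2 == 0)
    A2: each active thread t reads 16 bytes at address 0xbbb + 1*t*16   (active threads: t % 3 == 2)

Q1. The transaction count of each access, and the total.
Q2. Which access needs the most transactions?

A1: 1 transaction
A2: 2 transactions

Answer: 1,2; total 3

Answer: A2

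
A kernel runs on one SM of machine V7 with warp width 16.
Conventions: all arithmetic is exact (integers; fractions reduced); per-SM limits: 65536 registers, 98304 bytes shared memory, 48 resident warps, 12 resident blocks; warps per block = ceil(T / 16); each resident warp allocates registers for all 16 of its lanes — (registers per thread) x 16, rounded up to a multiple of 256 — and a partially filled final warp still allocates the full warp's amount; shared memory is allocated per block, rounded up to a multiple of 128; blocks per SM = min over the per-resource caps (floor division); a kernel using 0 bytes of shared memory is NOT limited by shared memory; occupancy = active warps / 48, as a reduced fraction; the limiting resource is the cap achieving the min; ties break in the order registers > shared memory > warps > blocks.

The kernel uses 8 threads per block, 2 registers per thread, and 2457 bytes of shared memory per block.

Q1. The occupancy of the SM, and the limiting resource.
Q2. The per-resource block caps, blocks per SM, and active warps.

Answer: occupancy 1/4, limited by blocks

registers: 256 blocks
shared memory: 38 blocks
warps: 48 blocks
blocks: 12 blocks

Answer: 12 blocks, 12 active warps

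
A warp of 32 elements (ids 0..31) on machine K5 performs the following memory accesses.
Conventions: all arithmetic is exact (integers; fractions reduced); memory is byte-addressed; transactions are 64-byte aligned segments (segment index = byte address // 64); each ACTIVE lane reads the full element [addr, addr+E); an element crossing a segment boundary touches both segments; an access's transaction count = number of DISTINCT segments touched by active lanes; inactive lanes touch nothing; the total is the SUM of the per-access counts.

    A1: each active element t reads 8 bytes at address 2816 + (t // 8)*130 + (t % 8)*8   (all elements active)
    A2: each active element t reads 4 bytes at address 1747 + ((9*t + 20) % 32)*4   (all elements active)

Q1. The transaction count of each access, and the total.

A1: 7 transactions
A2: 3 transactions

Answer: 7,3; total 10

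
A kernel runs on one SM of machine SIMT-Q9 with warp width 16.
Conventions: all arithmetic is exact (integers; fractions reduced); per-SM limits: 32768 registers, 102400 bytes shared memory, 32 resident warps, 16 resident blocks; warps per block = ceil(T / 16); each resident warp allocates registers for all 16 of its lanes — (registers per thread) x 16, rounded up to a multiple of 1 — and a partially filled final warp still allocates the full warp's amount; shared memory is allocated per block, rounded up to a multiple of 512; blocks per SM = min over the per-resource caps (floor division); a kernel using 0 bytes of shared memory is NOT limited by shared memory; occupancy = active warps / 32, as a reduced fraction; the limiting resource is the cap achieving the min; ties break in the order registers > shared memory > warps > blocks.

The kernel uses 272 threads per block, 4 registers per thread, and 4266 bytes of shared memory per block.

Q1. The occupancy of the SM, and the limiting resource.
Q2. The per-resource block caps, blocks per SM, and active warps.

Answer: occupancy 17/32, limited by warps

registers: 30 blocks
shared memory: 22 blocks
warps: 1 block
blocks: 16 blocks

Answer: 1 block, 17 active warps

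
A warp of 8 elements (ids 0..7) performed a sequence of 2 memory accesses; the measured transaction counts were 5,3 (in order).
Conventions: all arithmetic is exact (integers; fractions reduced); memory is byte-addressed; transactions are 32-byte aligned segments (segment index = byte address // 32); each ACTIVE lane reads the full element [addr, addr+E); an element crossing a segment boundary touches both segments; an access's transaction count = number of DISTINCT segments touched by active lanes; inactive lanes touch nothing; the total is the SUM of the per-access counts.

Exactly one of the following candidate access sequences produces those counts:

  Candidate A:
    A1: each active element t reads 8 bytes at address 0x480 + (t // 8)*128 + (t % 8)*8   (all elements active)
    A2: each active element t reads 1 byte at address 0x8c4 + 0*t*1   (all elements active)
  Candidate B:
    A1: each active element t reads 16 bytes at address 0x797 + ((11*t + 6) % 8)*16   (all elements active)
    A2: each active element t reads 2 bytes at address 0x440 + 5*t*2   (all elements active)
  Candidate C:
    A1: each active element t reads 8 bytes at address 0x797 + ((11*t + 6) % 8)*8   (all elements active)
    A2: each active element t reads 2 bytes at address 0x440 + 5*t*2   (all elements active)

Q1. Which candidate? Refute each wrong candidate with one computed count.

A: A1 gives 2 transactions, not 5
C: A1 gives 3 transactions, not 5
B: all counts match (5,3)

Answer: B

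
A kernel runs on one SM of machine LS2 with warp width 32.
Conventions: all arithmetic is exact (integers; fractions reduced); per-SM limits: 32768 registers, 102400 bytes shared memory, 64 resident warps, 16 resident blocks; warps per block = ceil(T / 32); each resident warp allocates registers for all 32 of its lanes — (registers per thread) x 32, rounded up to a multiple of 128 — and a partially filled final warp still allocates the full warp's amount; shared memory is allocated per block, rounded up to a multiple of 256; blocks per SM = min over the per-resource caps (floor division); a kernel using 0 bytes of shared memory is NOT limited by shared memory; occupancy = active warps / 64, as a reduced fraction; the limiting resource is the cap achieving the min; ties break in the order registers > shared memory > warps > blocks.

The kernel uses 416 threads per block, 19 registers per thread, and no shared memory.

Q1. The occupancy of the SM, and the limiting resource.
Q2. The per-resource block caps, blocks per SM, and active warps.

Answer: occupancy 39/64, limited by registers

registers: 3 blocks
shared memory: no limit (kernel uses none)
warps: 4 blocks
blocks: 16 blocks

Answer: 3 blocks, 39 active warps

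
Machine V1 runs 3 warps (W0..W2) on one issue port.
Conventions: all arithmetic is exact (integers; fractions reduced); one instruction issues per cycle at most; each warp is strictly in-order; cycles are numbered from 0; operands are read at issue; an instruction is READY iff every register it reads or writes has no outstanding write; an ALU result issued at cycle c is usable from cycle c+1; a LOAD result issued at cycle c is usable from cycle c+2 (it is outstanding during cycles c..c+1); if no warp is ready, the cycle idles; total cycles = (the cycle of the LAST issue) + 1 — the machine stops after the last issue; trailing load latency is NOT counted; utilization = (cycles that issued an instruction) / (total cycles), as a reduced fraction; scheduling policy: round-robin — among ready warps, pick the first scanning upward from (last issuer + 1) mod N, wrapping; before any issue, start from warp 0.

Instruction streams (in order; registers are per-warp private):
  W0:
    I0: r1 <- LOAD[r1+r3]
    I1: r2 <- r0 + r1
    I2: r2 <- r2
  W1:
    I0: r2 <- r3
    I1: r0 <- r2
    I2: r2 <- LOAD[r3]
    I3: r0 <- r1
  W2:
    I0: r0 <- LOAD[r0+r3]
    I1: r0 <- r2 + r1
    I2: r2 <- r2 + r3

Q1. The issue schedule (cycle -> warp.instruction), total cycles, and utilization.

cycle 0: W0.I0
cycle 1: W1.I0
cycle 2: W2.I0
cycle 3: W0.I1
cycle 4: W1.I1
cycle 5: W2.I1
cycle 6: W0.I2
cycle 7: W1.I2
cycle 8: W2.I2
cycle 9: W1.I3

Answer: 10 cycles, utilization 1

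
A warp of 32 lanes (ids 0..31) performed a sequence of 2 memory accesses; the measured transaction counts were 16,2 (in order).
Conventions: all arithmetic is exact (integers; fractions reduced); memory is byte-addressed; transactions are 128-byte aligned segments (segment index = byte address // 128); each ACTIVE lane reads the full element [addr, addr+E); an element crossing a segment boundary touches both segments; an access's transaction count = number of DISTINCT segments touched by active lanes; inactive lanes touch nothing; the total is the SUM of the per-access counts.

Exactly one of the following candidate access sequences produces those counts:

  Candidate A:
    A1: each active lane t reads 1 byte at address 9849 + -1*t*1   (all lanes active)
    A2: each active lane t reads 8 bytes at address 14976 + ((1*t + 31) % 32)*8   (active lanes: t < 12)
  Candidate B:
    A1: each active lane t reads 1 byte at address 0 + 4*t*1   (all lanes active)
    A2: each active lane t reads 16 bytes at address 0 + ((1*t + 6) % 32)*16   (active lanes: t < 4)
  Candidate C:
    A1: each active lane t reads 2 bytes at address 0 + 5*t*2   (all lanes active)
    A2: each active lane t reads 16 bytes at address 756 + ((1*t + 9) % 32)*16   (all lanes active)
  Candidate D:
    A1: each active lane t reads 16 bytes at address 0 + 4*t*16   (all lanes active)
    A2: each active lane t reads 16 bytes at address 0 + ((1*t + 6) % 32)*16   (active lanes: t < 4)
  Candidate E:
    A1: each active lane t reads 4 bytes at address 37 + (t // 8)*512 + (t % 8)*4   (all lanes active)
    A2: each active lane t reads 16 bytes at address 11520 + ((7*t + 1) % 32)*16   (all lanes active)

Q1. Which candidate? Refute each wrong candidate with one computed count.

A: A1 gives 1 transaction, not 16
B: A1 gives 1 transaction, not 16
C: A1 gives 3 transactions, not 16
E: A1 gives 4 transactions, not 16
D: all counts match (16,2)

Answer: D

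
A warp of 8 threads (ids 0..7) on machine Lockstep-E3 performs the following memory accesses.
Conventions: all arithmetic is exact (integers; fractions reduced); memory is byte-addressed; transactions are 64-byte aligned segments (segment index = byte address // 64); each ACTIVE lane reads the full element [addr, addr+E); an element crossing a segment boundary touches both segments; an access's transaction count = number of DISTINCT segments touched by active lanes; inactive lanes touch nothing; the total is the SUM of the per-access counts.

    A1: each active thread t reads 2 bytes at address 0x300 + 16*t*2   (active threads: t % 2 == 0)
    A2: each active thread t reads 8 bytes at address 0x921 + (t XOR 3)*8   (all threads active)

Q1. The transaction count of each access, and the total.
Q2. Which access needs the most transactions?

A1: 4 transactions
A2: 2 transactions

Answer: 4,2; total 6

Answer: A1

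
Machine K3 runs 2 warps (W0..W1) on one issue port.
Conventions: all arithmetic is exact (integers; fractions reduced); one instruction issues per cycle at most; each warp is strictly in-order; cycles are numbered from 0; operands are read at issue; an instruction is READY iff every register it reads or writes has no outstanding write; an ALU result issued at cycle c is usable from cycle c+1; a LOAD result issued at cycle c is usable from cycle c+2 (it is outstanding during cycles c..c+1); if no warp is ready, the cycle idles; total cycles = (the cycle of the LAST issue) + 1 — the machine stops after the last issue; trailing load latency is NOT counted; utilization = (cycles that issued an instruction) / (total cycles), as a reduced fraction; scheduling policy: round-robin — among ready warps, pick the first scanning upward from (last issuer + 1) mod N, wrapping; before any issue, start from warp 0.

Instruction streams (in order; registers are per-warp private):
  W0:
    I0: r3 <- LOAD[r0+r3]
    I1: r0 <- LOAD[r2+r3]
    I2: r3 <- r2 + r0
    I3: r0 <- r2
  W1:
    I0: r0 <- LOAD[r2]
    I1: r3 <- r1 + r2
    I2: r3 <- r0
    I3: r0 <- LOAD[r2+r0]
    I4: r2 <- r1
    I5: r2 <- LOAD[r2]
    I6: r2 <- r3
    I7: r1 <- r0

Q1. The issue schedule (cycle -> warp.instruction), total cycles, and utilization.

cycle 0: W0.I0
cycle 1: W1.I0
cycle 2: W0.I1
cycle 3: W1.I1
cycle 4: W0.I2
cycle 5: W1.I2
cycle 6: W0.I3
cycle 7: W1.I3
cycle 8: W1.I4
cycle 9: W1.I5
cycle 10: idle
cycle 11: W1.I6
cycle 12: W1.I7

Answer: 13 cycles, utilization 12/13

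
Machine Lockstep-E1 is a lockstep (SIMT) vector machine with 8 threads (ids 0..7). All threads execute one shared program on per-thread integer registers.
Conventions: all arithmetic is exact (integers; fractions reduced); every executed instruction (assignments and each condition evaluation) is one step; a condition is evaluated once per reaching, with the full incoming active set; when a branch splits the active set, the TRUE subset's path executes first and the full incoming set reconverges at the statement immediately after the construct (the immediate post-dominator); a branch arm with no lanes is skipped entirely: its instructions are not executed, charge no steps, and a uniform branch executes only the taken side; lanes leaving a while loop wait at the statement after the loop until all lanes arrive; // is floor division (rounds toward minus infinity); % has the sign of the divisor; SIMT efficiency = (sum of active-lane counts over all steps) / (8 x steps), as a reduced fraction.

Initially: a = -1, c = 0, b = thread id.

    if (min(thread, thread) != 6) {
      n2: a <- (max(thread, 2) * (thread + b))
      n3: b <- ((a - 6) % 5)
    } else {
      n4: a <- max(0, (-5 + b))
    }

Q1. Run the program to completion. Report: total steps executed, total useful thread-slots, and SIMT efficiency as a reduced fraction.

Answer: 4 steps, 23 useful, 23/32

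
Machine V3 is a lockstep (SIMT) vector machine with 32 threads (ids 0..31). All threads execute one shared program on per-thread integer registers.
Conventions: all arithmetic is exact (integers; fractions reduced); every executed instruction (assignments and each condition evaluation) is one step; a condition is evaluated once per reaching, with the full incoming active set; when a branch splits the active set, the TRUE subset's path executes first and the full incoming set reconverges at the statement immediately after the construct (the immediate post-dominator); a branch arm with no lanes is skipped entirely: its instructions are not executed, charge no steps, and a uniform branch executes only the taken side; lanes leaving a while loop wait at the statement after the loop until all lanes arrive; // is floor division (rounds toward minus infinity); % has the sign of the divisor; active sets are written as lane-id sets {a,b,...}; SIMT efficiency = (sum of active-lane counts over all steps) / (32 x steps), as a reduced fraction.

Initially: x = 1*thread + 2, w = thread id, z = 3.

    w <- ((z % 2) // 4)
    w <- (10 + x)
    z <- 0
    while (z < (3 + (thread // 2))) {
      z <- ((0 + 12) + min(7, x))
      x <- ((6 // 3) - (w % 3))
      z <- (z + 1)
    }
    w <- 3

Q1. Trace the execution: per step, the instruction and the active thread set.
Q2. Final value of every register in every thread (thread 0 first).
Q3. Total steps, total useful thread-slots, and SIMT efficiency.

step 0: w <- ((z % 2) // 4)          {0,1,2,3,4,5,6,7,8,9,10,11,12,13,14,15,16,17,18,19,20,21,22,23,24,25,26,27,28,29,30,31}
step 1: w <- (10 + x)                {0,1,2,3,4,5,6,7,8,9,10,11,12,13,14,15,16,17,18,19,20,21,22,23,24,25,26,27,28,29,30,31}
step 2: z <- 0                       {0,1,2,3,4,5,6,7,8,9,10,11,12,13,14,15,16,17,18,19,20,21,22,23,24,25,26,27,28,29,30,31}
step 3: eval (z < (3 + (thread // 2))) {0,1,2,3,4,5,6,7,8,9,10,11,12,13,14,15,16,17,18,19,20,21,22,23,24,25,26,27,28,29,30,31}
step 4: z <- ((0 + 12) + min(7, x))  {0,1,2,3,4,5,6,7,8,9,10,11,12,13,14,15,16,17,18,19,20,21,22,23,24,25,26,27,28,29,30,31}
step 5: x <- ((6 // 3) - (w % 3))    {0,1,2,3,4,5,6,7,8,9,10,11,12,13,14,15,16,17,18,19,20,21,22,23,24,25,26,27,28,29,30,31}
step 6: z <- (z + 1)                 {0,1,2,3,4,5,6,7,8,9,10,11,12,13,14,15,16,17,18,19,20,21,22,23,24,25,26,27,28,29,30,31}
step 7: eval (z < (3 + (thread // 2))) {0,1,2,3,4,5,6,7,8,9,10,11,12,13,14,15,16,17,18,19,20,21,22,23,24,25,26,27,28,29,30,31}
step 8: w <- 3                       {0,1,2,3,4,5,6,7,8,9,10,11,12,13,14,15,16,17,18,19,20,21,22,23,24,25,26,27,28,29,30,31}

Answer: 9 steps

x: 2,1,0,2,1,0,2,1,0,2,1,0,2,1,0,2,1,0,2,1,0,2,1,0,2,1,0,2,1,0,2,1
w: 3,3,3,3,3,3,3,3,3,3,3,3,3,3,3,3,3,3,3,3,3,3,3,3,3,3,3,3,3,3,3,3
z: 15,16,17,18,19,20,20,20,20,20,20,20,20,20,20,20,20,20,20,20,20,20,20,20,20,20,20,20,20,20,20,20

steps = 9; useful = 288; efficiency = 288/288 = 1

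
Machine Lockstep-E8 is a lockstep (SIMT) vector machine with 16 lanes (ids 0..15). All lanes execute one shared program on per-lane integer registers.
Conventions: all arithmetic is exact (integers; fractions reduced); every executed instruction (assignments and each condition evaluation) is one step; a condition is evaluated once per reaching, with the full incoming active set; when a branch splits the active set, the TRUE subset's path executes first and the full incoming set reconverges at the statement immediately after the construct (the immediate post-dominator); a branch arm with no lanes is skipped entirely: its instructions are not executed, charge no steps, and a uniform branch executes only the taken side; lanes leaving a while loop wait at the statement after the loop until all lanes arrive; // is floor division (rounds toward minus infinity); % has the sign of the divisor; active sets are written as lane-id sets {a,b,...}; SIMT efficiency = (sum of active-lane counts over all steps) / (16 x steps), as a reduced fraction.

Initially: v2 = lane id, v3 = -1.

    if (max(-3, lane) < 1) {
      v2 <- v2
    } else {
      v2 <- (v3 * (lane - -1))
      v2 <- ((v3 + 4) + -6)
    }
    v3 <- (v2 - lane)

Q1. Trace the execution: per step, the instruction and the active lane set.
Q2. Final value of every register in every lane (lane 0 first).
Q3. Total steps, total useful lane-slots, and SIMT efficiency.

step 0: eval (max(-3, lane) < 1)     {0,1,2,3,4,5,6,7,8,9,10,11,12,13,14,15}
step 1: v2 <- v2                     {0}
step 2: v2 <- (v3 * (lane - -1))     {1,2,3,4,5,6,7,8,9,10,11,12,13,14,15}
step 3: v2 <- ((v3 + 4) + -6)        {1,2,3,4,5,6,7,8,9,10,11,12,13,14,15}
step 4: v3 <- (v2 - lane)            {0,1,2,3,4,5,6,7,8,9,10,11,12,13,14,15}

Answer: 5 steps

v2: 0,-3,-3,-3,-3,-3,-3,-3,-3,-3,-3,-3,-3,-3,-3,-3
v3: 0,-4,-5,-6,-7,-8,-9,-10,-11,-12,-13,-14,-15,-16,-17,-18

steps = 5; useful = 63; efficiency = 63/80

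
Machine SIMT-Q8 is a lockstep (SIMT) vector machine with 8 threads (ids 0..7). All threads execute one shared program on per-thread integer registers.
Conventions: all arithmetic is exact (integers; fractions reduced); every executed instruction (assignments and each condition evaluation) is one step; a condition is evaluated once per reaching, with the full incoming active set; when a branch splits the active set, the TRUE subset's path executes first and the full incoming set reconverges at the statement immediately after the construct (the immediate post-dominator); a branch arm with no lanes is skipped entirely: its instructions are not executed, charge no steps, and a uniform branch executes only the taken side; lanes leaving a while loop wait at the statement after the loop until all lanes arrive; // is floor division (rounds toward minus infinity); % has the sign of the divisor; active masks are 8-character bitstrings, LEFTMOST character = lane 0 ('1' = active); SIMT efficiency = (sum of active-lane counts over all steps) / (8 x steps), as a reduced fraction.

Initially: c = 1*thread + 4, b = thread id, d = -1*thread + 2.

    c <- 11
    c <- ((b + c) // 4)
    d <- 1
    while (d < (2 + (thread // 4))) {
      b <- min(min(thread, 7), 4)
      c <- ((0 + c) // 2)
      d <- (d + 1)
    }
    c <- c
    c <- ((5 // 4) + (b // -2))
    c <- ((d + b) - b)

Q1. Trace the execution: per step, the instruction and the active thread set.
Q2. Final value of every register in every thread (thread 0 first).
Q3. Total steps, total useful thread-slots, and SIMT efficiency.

step 0: c <- 11                      11111111
step 1: c <- ((b + c) // 4)          11111111
step 2: d <- 1                       11111111
step 3: eval (d < (2 + (thread // 4))) 11111111
step 4: b <- min(min(thread, 7), 4)  11111111
step 5: c <- ((0 + c) // 2)          11111111
step 6: d <- (d + 1)                 11111111
step 7: eval (d < (2 + (thread // 4))) 11111111
step 8: b <- min(min(thread, 7), 4)  00001111
step 9: c <- ((0 + c) // 2)          00001111
step 10: d <- (d + 1)                 00001111
step 11: eval (d < (2 + (thread // 4))) 00001111
step 12: c <- c                       11111111
step 13: c <- ((5 // 4) + (b // -2))  11111111
step 14: c <- ((d + b) - b)           11111111

Answer: 15 steps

c: 2,2,2,2,3,3,3,3
b: 0,1,2,3,4,4,4,4
d: 2,2,2,2,3,3,3,3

steps = 15; useful = 104; efficiency = 104/120 = 13/15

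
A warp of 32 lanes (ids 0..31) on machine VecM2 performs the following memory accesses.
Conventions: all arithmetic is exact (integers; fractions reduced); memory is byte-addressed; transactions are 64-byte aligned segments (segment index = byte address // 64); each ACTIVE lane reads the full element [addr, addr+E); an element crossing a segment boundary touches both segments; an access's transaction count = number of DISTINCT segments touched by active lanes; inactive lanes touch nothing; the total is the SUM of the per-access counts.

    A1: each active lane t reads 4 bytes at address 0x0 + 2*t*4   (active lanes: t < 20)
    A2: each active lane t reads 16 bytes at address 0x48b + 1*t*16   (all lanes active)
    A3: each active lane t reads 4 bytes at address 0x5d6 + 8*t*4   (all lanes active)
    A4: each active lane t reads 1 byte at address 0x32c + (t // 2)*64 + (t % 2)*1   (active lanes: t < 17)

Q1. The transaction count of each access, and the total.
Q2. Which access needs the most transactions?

A1: 3 transactions
A2: 9 transactions
A3: 16 transactions
A4: 9 transactions

Answer: 3,9,16,9; total 37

Answer: A3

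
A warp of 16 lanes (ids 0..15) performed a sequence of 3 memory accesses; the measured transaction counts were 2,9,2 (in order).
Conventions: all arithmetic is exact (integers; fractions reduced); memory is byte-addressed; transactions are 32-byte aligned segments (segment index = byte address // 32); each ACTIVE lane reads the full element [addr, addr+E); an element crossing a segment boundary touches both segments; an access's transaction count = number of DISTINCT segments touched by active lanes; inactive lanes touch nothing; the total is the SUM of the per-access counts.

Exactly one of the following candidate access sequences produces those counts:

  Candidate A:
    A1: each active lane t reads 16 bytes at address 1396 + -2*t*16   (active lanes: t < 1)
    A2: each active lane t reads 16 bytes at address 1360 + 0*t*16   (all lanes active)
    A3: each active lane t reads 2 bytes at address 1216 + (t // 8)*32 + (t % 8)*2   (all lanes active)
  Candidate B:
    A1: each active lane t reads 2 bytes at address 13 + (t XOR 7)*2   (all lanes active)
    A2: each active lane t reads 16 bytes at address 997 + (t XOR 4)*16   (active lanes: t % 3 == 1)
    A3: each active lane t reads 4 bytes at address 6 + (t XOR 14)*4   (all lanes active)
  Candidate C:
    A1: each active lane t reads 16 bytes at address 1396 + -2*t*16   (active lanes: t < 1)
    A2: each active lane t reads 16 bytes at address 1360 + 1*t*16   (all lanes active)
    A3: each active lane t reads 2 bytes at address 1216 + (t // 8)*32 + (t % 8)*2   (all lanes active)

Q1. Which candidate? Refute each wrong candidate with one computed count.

A: A2 gives 1 transaction, not 9
B: A2 gives 7 transactions, not 9
C: all counts match (2,9,2)

Answer: C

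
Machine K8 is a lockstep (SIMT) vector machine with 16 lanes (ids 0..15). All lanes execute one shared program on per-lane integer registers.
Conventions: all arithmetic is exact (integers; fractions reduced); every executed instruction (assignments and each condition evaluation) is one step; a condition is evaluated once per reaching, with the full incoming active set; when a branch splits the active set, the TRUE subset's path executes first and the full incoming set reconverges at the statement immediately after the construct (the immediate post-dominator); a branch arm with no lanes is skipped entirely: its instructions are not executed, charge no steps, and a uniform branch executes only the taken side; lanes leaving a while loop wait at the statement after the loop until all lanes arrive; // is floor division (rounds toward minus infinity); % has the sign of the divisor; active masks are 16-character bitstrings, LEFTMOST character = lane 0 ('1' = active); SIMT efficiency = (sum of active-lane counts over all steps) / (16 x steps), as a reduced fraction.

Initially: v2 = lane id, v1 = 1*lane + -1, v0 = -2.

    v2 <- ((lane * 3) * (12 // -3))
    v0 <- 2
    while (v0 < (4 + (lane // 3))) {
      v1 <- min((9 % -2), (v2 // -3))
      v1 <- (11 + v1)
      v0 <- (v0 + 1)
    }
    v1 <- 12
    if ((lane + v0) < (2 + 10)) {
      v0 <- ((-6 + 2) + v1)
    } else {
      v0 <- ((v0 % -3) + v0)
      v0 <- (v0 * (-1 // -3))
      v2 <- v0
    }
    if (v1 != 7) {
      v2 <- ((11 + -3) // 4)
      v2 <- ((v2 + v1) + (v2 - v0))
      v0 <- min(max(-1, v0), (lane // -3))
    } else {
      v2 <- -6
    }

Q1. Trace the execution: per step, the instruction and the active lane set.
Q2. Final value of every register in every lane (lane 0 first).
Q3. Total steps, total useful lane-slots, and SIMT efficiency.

step 0: v2 <- ((lane * 3) * (12 // -3)) 1111111111111111
step 1: v0 <- 2                      1111111111111111
step 2: eval (v0 < (4 + (lane // 3))) 1111111111111111
step 3: v1 <- min((9 % -2), (v2 // -3)) 1111111111111111
step 4: v1 <- (11 + v1)              1111111111111111
step 5: v0 <- (v0 + 1)               1111111111111111
step 6: eval (v0 < (4 + (lane // 3))) 1111111111111111
step 7: v1 <- min((9 % -2), (v2 // -3)) 1111111111111111
step 8: v1 <- (11 + v1)              1111111111111111
step 9: v0 <- (v0 + 1)               1111111111111111
step 10: eval (v0 < (4 + (lane // 3))) 1111111111111111
step 11: v1 <- min((9 % -2), (v2 // -3)) 0001111111111111
step 12: v1 <- (11 + v1)              0001111111111111
step 13: v0 <- (v0 + 1)               0001111111111111
step 14: eval (v0 < (4 + (lane // 3))) 0001111111111111
step 15: v1 <- min((9 % -2), (v2 // -3)) 0000001111111111
step 16: v1 <- (11 + v1)              0000001111111111
step 17: v0 <- (v0 + 1)               0000001111111111
step 18: eval (v0 < (4 + (lane // 3))) 0000001111111111
step 19: v1 <- min((9 % -2), (v2 // -3)) 0000000001111111
step 20: v1 <- (11 + v1)              0000000001111111
step 21: v0 <- (v0 + 1)               0000000001111111
step 22: eval (v0 < (4 + (lane // 3))) 0000000001111111
step 23: v1 <- min((9 % -2), (v2 // -3)) 0000000000001111
step 24: v1 <- (11 + v1)              0000000000001111
step 25: v0 <- (v0 + 1)               0000000000001111
step 26: eval (v0 < (4 + (lane // 3))) 0000000000001111
step 27: v1 <- min((9 % -2), (v2 // -3)) 0000000000000001
step 28: v1 <- (11 + v1)              0000000000000001
step 29: v0 <- (v0 + 1)               0000000000000001
step 30: eval (v0 < (4 + (lane // 3))) 0000000000000001
step 31: v1 <- 12                     1111111111111111
step 32: eval ((lane + v0) < (2 + 10)) 1111111111111111
step 33: v0 <- ((-6 + 2) + v1)        1111110000000000
step 34: v0 <- ((v0 % -3) + v0)       0000001111111111
step 35: v0 <- (v0 * (-1 // -3))      0000001111111111
step 36: v2 <- v0                     0000001111111111
step 37: eval (v1 != 7)               1111111111111111
step 38: v2 <- ((11 + -3) // 4)       1111111111111111
step 39: v2 <- ((v2 + v1) + (v2 - v0)) 1111111111111111
step 40: v0 <- min(max(-1, v0), (lane // -3)) 1111111111111111

Answer: 41 steps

v2: 8,8,8,8,8,8,16,16,16,16,16,16,16,16,16,16
v1: 12,12,12,12,12,12,12,12,12,12,12,12,12,12,12,12
v0: 0,-1,-1,-1,-2,-2,-2,-3,-3,-3,-4,-4,-4,-5,-5,-5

steps = 41; useful = 448; efficiency = 448/656 = 28/41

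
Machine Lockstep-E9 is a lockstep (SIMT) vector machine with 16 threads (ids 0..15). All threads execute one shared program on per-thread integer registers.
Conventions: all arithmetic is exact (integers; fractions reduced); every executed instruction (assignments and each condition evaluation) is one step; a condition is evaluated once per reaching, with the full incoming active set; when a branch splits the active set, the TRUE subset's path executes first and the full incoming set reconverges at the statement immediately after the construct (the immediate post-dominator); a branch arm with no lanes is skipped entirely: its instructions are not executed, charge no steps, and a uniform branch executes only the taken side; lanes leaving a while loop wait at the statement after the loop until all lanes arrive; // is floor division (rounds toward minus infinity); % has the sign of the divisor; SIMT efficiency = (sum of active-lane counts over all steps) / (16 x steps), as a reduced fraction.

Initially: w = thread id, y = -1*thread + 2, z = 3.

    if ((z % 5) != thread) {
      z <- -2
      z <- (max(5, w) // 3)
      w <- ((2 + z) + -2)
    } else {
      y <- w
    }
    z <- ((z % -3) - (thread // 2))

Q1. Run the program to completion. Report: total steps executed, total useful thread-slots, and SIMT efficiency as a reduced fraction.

Answer: 6 steps, 78 useful, 13/16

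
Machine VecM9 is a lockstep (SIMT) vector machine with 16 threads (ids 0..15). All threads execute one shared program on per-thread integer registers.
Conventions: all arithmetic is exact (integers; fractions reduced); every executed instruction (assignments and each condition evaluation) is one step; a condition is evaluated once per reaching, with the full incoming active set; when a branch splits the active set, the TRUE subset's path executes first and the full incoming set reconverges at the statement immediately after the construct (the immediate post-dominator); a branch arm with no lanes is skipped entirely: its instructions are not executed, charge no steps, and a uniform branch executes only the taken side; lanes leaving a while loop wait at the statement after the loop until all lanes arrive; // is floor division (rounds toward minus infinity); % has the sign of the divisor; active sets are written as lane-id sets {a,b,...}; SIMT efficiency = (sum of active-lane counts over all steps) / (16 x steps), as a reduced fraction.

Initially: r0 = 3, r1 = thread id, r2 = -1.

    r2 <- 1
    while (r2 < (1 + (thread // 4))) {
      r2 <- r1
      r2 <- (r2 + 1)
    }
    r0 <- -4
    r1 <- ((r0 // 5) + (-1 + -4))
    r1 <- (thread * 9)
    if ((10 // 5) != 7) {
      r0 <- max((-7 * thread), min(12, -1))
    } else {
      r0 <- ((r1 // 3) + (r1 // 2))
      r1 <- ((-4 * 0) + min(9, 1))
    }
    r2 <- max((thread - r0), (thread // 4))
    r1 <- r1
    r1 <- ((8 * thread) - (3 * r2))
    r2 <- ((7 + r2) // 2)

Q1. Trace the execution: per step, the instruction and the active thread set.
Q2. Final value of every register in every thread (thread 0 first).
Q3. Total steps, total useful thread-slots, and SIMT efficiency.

step 0: r2 <- 1                      {0,1,2,3,4,5,6,7,8,9,10,11,12,13,14,15}
step 1: eval (r2 < (1 + (thread // 4))) {0,1,2,3,4,5,6,7,8,9,10,11,12,13,14,15}
step 2: r2 <- r1                     {4,5,6,7,8,9,10,11,12,13,14,15}
step 3: r2 <- (r2 + 1)               {4,5,6,7,8,9,10,11,12,13,14,15}
step 4: eval (r2 < (1 + (thread // 4))) {4,5,6,7,8,9,10,11,12,13,14,15}
step 5: r0 <- -4                     {0,1,2,3,4,5,6,7,8,9,10,11,12,13,14,15}
step 6: r1 <- ((r0 // 5) + (-1 + -4)) {0,1,2,3,4,5,6,7,8,9,10,11,12,13,14,15}
step 7: r1 <- (thread * 9)           {0,1,2,3,4,5,6,7,8,9,10,11,12,13,14,15}
step 8: eval ((10 // 5) != 7)        {0,1,2,3,4,5,6,7,8,9,10,11,12,13,14,15}
step 9: r0 <- max((-7 * thread), min(12, -1)) {0,1,2,3,4,5,6,7,8,9,10,11,12,13,14,15}
step 10: r2 <- max((thread - r0), (thread // 4)) {0,1,2,3,4,5,6,7,8,9,10,11,12,13,14,15}
step 11: r1 <- r1                     {0,1,2,3,4,5,6,7,8,9,10,11,12,13,14,15}
step 12: r1 <- ((8 * thread) - (3 * r2)) {0,1,2,3,4,5,6,7,8,9,10,11,12,13,14,15}
step 13: r2 <- ((7 + r2) // 2)        {0,1,2,3,4,5,6,7,8,9,10,11,12,13,14,15}

Answer: 14 steps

r0: 0,-1,-1,-1,-1,-1,-1,-1,-1,-1,-1,-1,-1,-1,-1,-1
r1: 0,2,7,12,17,22,27,32,37,42,47,52,57,62,67,72
r2: 3,4,5,5,6,6,7,7,8,8,9,9,10,10,11,11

steps = 14; useful = 212; efficiency = 212/224 = 53/56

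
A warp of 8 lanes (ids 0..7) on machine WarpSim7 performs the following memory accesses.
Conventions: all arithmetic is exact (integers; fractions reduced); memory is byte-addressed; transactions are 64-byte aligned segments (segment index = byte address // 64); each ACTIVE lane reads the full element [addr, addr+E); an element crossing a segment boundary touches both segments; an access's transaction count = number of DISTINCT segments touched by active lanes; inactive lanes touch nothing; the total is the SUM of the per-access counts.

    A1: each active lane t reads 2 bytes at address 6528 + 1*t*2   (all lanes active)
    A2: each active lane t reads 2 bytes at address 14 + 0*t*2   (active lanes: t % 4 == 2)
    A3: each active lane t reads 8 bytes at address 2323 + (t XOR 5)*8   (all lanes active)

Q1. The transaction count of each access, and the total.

A1: 1 transaction
A2: 1 transaction
A3: 2 transactions

Answer: 1,1,2; total 4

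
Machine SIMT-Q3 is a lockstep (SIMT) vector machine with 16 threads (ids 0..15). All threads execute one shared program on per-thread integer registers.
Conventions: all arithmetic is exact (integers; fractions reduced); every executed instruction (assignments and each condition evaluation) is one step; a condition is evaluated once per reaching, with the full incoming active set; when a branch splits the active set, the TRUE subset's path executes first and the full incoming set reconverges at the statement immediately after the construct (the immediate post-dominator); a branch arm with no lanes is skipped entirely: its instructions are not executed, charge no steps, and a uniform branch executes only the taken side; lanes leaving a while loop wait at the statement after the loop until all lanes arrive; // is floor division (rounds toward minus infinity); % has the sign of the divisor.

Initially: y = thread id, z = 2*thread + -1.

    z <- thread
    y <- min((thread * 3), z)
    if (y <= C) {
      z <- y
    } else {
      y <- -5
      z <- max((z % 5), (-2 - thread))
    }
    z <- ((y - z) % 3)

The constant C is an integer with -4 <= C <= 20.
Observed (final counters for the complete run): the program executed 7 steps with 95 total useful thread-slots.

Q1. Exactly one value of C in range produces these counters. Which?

Answer: C = 0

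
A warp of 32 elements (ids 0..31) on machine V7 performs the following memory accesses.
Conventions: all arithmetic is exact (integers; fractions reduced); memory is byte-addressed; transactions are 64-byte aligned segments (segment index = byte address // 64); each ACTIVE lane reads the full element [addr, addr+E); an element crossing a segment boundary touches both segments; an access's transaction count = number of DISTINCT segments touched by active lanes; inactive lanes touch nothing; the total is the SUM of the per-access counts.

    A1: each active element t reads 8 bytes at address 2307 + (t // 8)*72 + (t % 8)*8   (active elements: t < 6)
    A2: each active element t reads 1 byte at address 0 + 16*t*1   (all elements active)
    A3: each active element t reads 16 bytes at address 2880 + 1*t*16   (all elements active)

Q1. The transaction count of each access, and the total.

A1: 1 transaction
A2: 8 transactions
A3: 8 transactions

Answer: 1,8,8; total 17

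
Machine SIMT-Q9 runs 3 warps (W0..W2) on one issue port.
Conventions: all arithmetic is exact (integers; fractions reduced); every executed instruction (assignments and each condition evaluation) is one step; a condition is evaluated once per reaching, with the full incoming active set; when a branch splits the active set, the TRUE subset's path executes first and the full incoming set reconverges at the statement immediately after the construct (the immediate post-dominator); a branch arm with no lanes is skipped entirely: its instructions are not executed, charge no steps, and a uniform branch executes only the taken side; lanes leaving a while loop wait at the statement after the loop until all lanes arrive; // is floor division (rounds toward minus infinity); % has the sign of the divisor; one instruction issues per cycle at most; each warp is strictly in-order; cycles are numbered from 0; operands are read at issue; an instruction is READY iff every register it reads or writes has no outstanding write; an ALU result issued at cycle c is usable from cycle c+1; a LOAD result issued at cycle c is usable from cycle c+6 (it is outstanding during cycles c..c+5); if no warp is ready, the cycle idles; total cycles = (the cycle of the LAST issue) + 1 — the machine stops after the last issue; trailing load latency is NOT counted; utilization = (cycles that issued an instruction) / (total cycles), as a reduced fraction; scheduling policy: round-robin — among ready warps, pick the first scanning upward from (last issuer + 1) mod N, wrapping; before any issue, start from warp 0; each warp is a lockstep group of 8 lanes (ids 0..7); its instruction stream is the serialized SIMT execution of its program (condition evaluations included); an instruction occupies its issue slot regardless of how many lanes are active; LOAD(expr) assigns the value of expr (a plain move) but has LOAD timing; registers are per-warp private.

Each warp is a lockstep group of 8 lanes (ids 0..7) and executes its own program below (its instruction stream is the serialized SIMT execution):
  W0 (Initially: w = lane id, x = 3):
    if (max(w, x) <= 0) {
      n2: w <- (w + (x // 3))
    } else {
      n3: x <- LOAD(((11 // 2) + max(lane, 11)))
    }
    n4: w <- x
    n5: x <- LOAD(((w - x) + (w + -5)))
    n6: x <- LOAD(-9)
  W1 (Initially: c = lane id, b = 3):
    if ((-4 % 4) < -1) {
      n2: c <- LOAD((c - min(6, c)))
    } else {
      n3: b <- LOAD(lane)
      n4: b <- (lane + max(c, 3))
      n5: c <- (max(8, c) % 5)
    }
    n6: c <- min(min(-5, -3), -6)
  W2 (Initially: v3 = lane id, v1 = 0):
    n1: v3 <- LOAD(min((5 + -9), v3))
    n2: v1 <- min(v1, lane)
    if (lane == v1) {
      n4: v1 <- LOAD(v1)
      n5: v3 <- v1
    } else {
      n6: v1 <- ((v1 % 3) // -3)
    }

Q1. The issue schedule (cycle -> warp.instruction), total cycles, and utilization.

cycle 0: W0.I0
cycle 1: W1.I0
cycle 2: W2.I0
cycle 3: W0.I1
cycle 4: W1.I1
cycle 5: W2.I1
cycle 6: W2.I2
cycle 7: W2.I3
cycle 8: idle
cycle 9: W0.I2
cycle 10: W1.I2
cycle 11: W0.I3
cycle 12: W1.I3
cycle 13: W2.I4
cycle 14: W1.I4
cycle 15: W2.I5
cycle 16: idle
cycle 17: W0.I4

Answer: 18 cycles, utilization 8/9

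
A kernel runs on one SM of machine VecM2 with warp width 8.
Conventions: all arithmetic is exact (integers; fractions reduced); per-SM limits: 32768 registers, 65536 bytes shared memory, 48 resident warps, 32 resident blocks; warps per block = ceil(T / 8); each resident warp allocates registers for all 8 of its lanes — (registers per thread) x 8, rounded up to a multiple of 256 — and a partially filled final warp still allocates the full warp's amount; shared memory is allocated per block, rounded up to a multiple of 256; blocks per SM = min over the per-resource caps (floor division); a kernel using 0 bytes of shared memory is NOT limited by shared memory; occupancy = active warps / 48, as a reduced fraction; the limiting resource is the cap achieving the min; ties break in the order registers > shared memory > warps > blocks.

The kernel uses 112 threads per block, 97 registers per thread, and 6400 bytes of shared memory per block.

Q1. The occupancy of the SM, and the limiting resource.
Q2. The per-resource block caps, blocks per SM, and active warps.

Answer: occupancy 7/12, limited by registers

registers: 2 blocks
shared memory: 10 blocks
warps: 3 blocks
blocks: 32 blocks

Answer: 2 blocks, 28 active warps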